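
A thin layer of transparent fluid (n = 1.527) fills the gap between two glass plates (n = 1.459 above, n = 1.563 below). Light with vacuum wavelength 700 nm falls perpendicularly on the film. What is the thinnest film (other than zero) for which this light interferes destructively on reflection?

Ray reflecting at the top interface goes from n = 1.459 toward n = 1.527: a half-wave phase shift.
Ray reflecting at the bottom interface goes from n = 1.527 toward n = 1.563: a half-wave phase shift.
Zero or two π shifts → no net half-wave offset.
So the condition for destructive reflection is 2 n t = (m + ½) λ.
Minimum at m = 0: t = λ / (4 n) = 700 / (4 × 1.527) = 115 nm.

115 nm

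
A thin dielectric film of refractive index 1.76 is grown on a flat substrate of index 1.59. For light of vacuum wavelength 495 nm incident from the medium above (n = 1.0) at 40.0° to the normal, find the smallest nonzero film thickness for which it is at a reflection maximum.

Ray reflecting at the top interface goes from n = 1.0 toward n = 1.76: a half-wave phase shift.
Ray reflecting at the bottom interface goes from n = 1.76 toward n = 1.59: no phase shift.
Exactly one π shift → a net half-wave offset.
So the condition for constructive reflection is 2 n t cos θ_r = (m + ½) λ.
Snell's law: 1.0 sin 40.0° = 1.76 sin θ_r → sin θ_r = 0.365, cos θ_r = 0.931.
Minimum at m = 0: t = λ / (4 n cos θ_r) = 495 / (4 × 1.76 × 0.931) = 75.5 nm.

75.5 nm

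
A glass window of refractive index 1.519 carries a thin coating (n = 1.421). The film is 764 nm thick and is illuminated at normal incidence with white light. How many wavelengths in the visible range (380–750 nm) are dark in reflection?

Ray reflecting at the top interface goes from n = 1.0 toward n = 1.421: a half-wave phase shift.
At the lower boundary (n = 1.421 to n = 1.519) the reflected ray undergoes a half-wave phase shift.
Net: no relative phase inversion (both shifts match).
So the condition for destructive reflection is 2 n t = (m + ½) λ.
λ = 2 n t / (m + ½) = 2171 / (m + ½) nm.
m=2: 869 nm (IR); m=3: 620 nm (visible); m=4: 483 nm (visible); m=5: 395 nm (visible); m=6: 334 nm (UV).

3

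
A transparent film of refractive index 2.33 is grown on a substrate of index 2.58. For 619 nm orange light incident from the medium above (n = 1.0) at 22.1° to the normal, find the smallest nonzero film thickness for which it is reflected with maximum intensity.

Ray reflecting at the top interface goes from n = 1.0 toward n = 2.33: a half-wave phase shift.
Bottom surface (2.33 → 2.58): reflection off a higher-index medium gives a half-wave phase shift.
Net: no relative phase inversion (both shifts match).
For bright reflection here: 2 n t cos θ_r = m λ.
Snell's law: 1.0 sin 22.1° = 2.33 sin θ_r → sin θ_r = 0.161, cos θ_r = 0.987.
Minimum nonzero at m = 1: t = λ / (2 n cos θ_r) = 619 / (2 × 2.33 × 0.987) = 135 nm.

135 nm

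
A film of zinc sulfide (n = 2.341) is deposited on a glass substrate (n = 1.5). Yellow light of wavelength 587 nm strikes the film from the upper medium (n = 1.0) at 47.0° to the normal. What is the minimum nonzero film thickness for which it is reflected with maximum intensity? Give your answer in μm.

0.0660 μm

Ray reflecting at the top interface goes from n = 1.0 toward n = 2.341: a half-wave phase shift.
Bottom surface (2.341 → 1.5): reflection off a lower-index medium gives no phase shift.
Exactly one π shift → a net half-wave offset.
For maximum reflection here: 2 n t cos θ_r = (m + ½) λ.
Snell's law: 1.0 sin 47.0° = 2.341 sin θ_r → sin θ_r = 0.312, cos θ_r = 0.950.
Minimum at m = 0: t = λ / (4 n cos θ_r) = 587 / (4 × 2.341 × 0.950) = 66.0 nm.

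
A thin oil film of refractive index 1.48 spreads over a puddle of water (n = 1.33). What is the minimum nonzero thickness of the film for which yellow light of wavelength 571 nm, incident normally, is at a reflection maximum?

96.5 nm

Ray reflecting at the top interface goes from n = 1.0 toward n = 1.48: a half-wave phase shift.
At the lower boundary (n = 1.48 to n = 1.33) the reflected ray undergoes no phase shift.
Exactly one π shift → a net half-wave offset.
With one net inversion, constructive interference in reflection requires 2 n t = (m + ½) λ.
Minimum at m = 0: t = λ / (4 n) = 571 / (4 × 1.48) = 96.5 nm.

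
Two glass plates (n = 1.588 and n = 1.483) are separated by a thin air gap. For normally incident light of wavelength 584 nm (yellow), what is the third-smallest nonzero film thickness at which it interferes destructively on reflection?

876 nm

At the upper boundary (n = 1.588 to n = 1.0) the reflected ray undergoes no phase shift.
Ray reflecting at the bottom interface goes from n = 1.0 toward n = 1.483: a half-wave phase shift.
Net: one phase inversion between the two reflected rays.
With one net inversion, destructive interference in reflection requires 2 n t = m λ.
The third-smallest nonzero thickness corresponds to m = 3: t = m λ / (2 n) = 3.00 × 584 / (2 × 1.0) = 876 nm.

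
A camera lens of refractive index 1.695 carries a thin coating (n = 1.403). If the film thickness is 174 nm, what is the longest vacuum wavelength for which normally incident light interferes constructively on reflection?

Ray reflecting at the top interface goes from n = 1.0 toward n = 1.403: a half-wave phase shift.
At the lower boundary (n = 1.403 to n = 1.695) the reflected ray undergoes a half-wave phase shift.
The two reflections carry the same phase change, so no net offset.
With no net inversion, constructive interference in reflection requires 2 n t = m λ.
λ = 2 n t / m. The longest wavelength is m = 1: λ = 2 × 1.403 × 174 / 1.00 = 488 nm.

488 nm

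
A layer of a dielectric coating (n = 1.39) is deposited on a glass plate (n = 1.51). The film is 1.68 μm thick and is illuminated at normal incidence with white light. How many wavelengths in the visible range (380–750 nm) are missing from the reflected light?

6

Ray reflecting at the top interface goes from n = 1.0 toward n = 1.39: a half-wave phase shift.
Ray reflecting at the bottom interface goes from n = 1.39 toward n = 1.51: a half-wave phase shift.
The two reflections carry the same phase change, so no net offset.
For weak reflection here: 2 n t = (m + ½) λ.
λ = 2 n t / (m + ½) = 4670 / (m + ½) nm.
m=5: 849 nm (IR); m=6: 719 nm (visible); m=7: 623 nm (visible); m=8: 549 nm (visible); m=9: 492 nm (visible); m=10: 445 nm (visible); m=11: 406 nm (visible); m=12: 374 nm (UV).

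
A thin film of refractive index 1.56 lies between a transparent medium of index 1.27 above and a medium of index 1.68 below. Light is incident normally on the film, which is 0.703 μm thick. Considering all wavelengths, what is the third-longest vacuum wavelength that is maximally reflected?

731 nm

Ray reflecting at the top interface goes from n = 1.27 toward n = 1.56: a half-wave phase shift.
At the lower boundary (n = 1.56 to n = 1.68) the reflected ray undergoes a half-wave phase shift.
Zero or two π shifts → no net half-wave offset.
So the condition for constructive reflection is 2 n t = m λ.
λ = 2 n t / m. The third-longest wavelength is m = 3: λ = 2 × 1.56 × 703 / 3.00 = 731 nm.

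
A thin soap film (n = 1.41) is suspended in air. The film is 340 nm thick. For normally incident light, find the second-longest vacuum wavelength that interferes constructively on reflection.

Ray reflecting at the top interface goes from n = 1.0 toward n = 1.41: a half-wave phase shift.
Ray reflecting at the bottom interface goes from n = 1.41 toward n = 1.0: no phase shift.
The two reflections differ by half a wavelength.
With one net inversion, constructive interference in reflection requires 2 n t = (m + ½) λ.
λ = 2 n t / (m + ½). The second-longest wavelength is m = 1: λ = 2 × 1.41 × 340 / 1.50 = 639 nm.

639 nm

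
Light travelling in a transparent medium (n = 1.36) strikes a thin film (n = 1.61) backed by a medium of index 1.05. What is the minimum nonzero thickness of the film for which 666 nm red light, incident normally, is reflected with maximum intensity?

103 nm

Ray reflecting at the top interface goes from n = 1.36 toward n = 1.61: a half-wave phase shift.
Ray reflecting at the bottom interface goes from n = 1.61 toward n = 1.05: no phase shift.
Net: one phase inversion between the two reflected rays.
For strong reflection here: 2 n t = (m + ½) λ.
Minimum at m = 0: t = λ / (4 n) = 666 / (4 × 1.61) = 103 nm.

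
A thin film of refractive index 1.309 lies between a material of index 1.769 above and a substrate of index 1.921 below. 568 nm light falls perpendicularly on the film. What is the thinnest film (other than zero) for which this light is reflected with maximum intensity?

108 nm

Ray reflecting at the top interface goes from n = 1.769 toward n = 1.309: no phase shift.
At the lower boundary (n = 1.309 to n = 1.921) the reflected ray undergoes a half-wave phase shift.
The two reflections differ by half a wavelength.
So the condition for constructive reflection is 2 n t = (m + ½) λ.
Minimum at m = 0: t = λ / (4 n) = 568 / (4 × 1.309) = 108 nm.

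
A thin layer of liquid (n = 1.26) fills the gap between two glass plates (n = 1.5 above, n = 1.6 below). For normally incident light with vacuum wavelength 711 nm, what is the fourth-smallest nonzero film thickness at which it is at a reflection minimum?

1129 nm

Top surface (1.5 → 1.26): reflection off a lower-index medium gives no phase shift.
Ray reflecting at the bottom interface goes from n = 1.26 toward n = 1.6: a half-wave phase shift.
The two reflections differ by half a wavelength.
With one net inversion, destructive interference in reflection requires 2 n t = m λ.
The fourth-smallest nonzero thickness corresponds to m = 4: t = m λ / (2 n) = 4.00 × 711 / (2 × 1.26) = 1129 nm.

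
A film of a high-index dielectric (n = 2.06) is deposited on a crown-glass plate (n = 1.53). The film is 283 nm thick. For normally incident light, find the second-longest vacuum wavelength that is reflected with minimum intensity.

583 nm

Top surface (1.0 → 2.06): reflection off a higher-index medium gives a half-wave phase shift.
Ray reflecting at the bottom interface goes from n = 2.06 toward n = 1.53: no phase shift.
Net: one phase inversion between the two reflected rays.
With one net inversion, destructive interference in reflection requires 2 n t = m λ.
λ = 2 n t / m. The second-longest wavelength is m = 2: λ = 2 × 2.06 × 283 / 2.00 = 583 nm.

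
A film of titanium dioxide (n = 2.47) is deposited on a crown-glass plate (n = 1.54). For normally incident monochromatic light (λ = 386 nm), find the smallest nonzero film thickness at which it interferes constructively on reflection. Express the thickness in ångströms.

At the upper boundary (n = 1.0 to n = 2.47) the reflected ray undergoes a half-wave phase shift.
Bottom surface (2.47 → 1.54): reflection off a lower-index medium gives no phase shift.
Exactly one π shift → a net half-wave offset.
So the condition for constructive reflection is 2 n t = (m + ½) λ.
Minimum at m = 0: t = λ / (4 n) = 386 / (4 × 2.47) = 39.1 nm.

391 Å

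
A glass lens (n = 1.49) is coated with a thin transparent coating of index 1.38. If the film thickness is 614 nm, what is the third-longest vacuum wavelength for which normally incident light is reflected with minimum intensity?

678 nm

Ray reflecting at the top interface goes from n = 1.0 toward n = 1.38: a half-wave phase shift.
Bottom surface (1.38 → 1.49): reflection off a higher-index medium gives a half-wave phase shift.
The two reflections carry the same phase change, so no net offset.
For minimum reflection here: 2 n t = (m + ½) λ.
λ = 2 n t / (m + ½). The third-longest wavelength is m = 2: λ = 2 × 1.38 × 614 / 2.50 = 678 nm.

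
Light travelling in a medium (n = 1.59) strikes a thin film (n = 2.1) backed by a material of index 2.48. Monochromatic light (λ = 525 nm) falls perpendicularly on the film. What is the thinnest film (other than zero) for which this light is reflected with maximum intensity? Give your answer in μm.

0.125 μm

At the upper boundary (n = 1.59 to n = 2.1) the reflected ray undergoes a half-wave phase shift.
Bottom surface (2.1 → 2.48): reflection off a higher-index medium gives a half-wave phase shift.
The two reflections carry the same phase change, so no net offset.
With no net inversion, constructive interference in reflection requires 2 n t = m λ.
Minimum nonzero at m = 1: t = λ / (2 n) = 525 / (2 × 2.1) = 125 nm.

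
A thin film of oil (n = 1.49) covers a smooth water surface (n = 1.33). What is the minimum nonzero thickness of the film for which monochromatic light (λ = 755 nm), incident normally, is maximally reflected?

127 nm

Top surface (1.0 → 1.49): reflection off a higher-index medium gives a half-wave phase shift.
Ray reflecting at the bottom interface goes from n = 1.49 toward n = 1.33: no phase shift.
The two reflections differ by half a wavelength.
For maximum reflection here: 2 n t = (m + ½) λ.
Minimum at m = 0: t = λ / (4 n) = 755 / (4 × 1.49) = 127 nm.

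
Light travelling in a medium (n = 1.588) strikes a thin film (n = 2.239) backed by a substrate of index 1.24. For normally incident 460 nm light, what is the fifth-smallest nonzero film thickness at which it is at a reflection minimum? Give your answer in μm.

At the upper boundary (n = 1.588 to n = 2.239) the reflected ray undergoes a half-wave phase shift.
Bottom surface (2.239 → 1.24): reflection off a lower-index medium gives no phase shift.
Net: one phase inversion between the two reflected rays.
With one net inversion, destructive interference in reflection requires 2 n t = m λ.
The fifth-smallest nonzero thickness corresponds to m = 5: t = m λ / (2 n) = 5.00 × 460 / (2 × 2.239) = 514 nm.

0.514 μm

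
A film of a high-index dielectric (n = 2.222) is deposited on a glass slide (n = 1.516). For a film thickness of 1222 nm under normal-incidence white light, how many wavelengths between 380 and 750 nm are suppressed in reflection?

7

Top surface (1.0 → 2.222): reflection off a higher-index medium gives a half-wave phase shift.
Bottom surface (2.222 → 1.516): reflection off a lower-index medium gives no phase shift.
Exactly one π shift → a net half-wave offset.
So the condition for destructive reflection is 2 n t = m λ.
λ = 2 n t / m = 5431 / m nm.
m=7: 776 nm (IR); m=8: 679 nm (visible); m=9: 603 nm (visible); m=10: 543 nm (visible); m=11: 494 nm (visible); m=12: 453 nm (visible); m=13: 418 nm (visible); m=14: 388 nm (visible); m=15: 362 nm (UV).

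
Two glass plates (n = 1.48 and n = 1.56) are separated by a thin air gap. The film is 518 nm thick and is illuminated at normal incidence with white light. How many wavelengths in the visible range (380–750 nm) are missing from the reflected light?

Ray reflecting at the top interface goes from n = 1.48 toward n = 1.0: no phase shift.
Bottom surface (1.0 → 1.56): reflection off a higher-index medium gives a half-wave phase shift.
The two reflections differ by half a wavelength.
For weak reflection here: 2 n t = m λ.
λ = 2 n t / m = 1036 / m nm.
m=1: 1036 nm (IR); m=2: 518 nm (visible); m=3: 345 nm (UV).

1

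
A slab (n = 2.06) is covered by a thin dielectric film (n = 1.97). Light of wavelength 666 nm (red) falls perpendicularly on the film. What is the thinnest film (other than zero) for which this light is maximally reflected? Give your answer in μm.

Top surface (1.0 → 1.97): reflection off a higher-index medium gives a half-wave phase shift.
At the lower boundary (n = 1.97 to n = 2.06) the reflected ray undergoes a half-wave phase shift.
The two reflections carry the same phase change, so no net offset.
For bright reflection here: 2 n t = m λ.
Minimum nonzero at m = 1: t = λ / (2 n) = 666 / (2 × 1.97) = 169 nm.

0.169 μm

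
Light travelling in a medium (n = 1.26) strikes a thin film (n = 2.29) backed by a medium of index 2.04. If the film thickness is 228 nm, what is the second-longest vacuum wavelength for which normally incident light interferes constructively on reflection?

696 nm

Top surface (1.26 → 2.29): reflection off a higher-index medium gives a half-wave phase shift.
Bottom surface (2.29 → 2.04): reflection off a lower-index medium gives no phase shift.
Net: one phase inversion between the two reflected rays.
For bright reflection here: 2 n t = (m + ½) λ.
λ = 2 n t / (m + ½). The second-longest wavelength is m = 1: λ = 2 × 2.29 × 228 / 1.50 = 696 nm.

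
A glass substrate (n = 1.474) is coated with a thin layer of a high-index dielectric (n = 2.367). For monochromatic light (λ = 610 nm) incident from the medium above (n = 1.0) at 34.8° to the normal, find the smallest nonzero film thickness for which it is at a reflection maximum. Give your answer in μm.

Ray reflecting at the top interface goes from n = 1.0 toward n = 2.367: a half-wave phase shift.
Ray reflecting at the bottom interface goes from n = 2.367 toward n = 1.474: no phase shift.
Exactly one π shift → a net half-wave offset.
So the condition for constructive reflection is 2 n t cos θ_r = (m + ½) λ.
Snell's law: 1.0 sin 34.8° = 2.367 sin θ_r → sin θ_r = 0.241, cos θ_r = 0.970.
Minimum at m = 0: t = λ / (4 n cos θ_r) = 610 / (4 × 2.367 × 0.970) = 66.4 nm.

0.0664 μm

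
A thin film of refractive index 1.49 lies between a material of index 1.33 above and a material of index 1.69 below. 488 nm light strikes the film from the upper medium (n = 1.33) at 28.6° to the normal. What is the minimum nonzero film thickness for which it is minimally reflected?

90.6 nm

Top surface (1.33 → 1.49): reflection off a higher-index medium gives a half-wave phase shift.
Ray reflecting at the bottom interface goes from n = 1.49 toward n = 1.69: a half-wave phase shift.
Net: no relative phase inversion (both shifts match).
With no net inversion, destructive interference in reflection requires 2 n t cos θ_r = (m + ½) λ.
Snell's law: 1.33 sin 28.6° = 1.49 sin θ_r → sin θ_r = 0.427, cos θ_r = 0.904.
Minimum at m = 0: t = λ / (4 n cos θ_r) = 488 / (4 × 1.49 × 0.904) = 90.6 nm.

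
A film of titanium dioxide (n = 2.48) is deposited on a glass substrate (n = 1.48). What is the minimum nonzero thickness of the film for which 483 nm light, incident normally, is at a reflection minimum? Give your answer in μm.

0.0974 μm

At the upper boundary (n = 1.0 to n = 2.48) the reflected ray undergoes a half-wave phase shift.
At the lower boundary (n = 2.48 to n = 1.48) the reflected ray undergoes no phase shift.
Net: one phase inversion between the two reflected rays.
With one net inversion, destructive interference in reflection requires 2 n t = m λ.
Minimum nonzero at m = 1: t = λ / (2 n) = 483 / (2 × 2.48) = 97.4 nm.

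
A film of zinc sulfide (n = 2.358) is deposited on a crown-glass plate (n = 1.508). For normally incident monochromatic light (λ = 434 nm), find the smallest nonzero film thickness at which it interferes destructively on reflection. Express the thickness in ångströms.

Ray reflecting at the top interface goes from n = 1.0 toward n = 2.358: a half-wave phase shift.
At the lower boundary (n = 2.358 to n = 1.508) the reflected ray undergoes no phase shift.
The two reflections differ by half a wavelength.
So the condition for destructive reflection is 2 n t = m λ.
Minimum nonzero at m = 1: t = λ / (2 n) = 434 / (2 × 2.358) = 92.0 nm.

920 Å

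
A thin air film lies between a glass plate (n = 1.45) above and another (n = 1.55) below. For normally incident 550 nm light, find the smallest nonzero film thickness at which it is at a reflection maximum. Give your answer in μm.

Top surface (1.45 → 1.0): reflection off a lower-index medium gives no phase shift.
At the lower boundary (n = 1.0 to n = 1.55) the reflected ray undergoes a half-wave phase shift.
The two reflections differ by half a wavelength.
For maximum reflection here: 2 n t = (m + ½) λ.
Minimum at m = 0: t = λ / (4 n) = 550 / (4 × 1.0) = 138 nm.

0.138 μm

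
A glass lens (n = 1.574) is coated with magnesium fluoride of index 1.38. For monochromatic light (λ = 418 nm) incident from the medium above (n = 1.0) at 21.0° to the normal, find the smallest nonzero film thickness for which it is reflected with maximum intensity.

157 nm

Top surface (1.0 → 1.38): reflection off a higher-index medium gives a half-wave phase shift.
Ray reflecting at the bottom interface goes from n = 1.38 toward n = 1.574: a half-wave phase shift.
Zero or two π shifts → no net half-wave offset.
For maximum reflection here: 2 n t cos θ_r = m λ.
Snell's law: 1.0 sin 21.0° = 1.38 sin θ_r → sin θ_r = 0.260, cos θ_r = 0.966.
Minimum nonzero at m = 1: t = λ / (2 n cos θ_r) = 418 / (2 × 1.38 × 0.966) = 157 nm.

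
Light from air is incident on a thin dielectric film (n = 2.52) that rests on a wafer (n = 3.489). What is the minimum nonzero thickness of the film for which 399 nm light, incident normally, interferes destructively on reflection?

Top surface (1.0 → 2.52): reflection off a higher-index medium gives a half-wave phase shift.
At the lower boundary (n = 2.52 to n = 3.489) the reflected ray undergoes a half-wave phase shift.
Net: no relative phase inversion (both shifts match).
With no net inversion, destructive interference in reflection requires 2 n t = (m + ½) λ.
Minimum at m = 0: t = λ / (4 n) = 399 / (4 × 2.52) = 39.6 nm.

39.6 nm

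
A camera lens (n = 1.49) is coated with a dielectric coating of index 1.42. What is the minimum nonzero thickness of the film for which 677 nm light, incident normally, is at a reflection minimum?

Ray reflecting at the top interface goes from n = 1.0 toward n = 1.42: a half-wave phase shift.
At the lower boundary (n = 1.42 to n = 1.49) the reflected ray undergoes a half-wave phase shift.
The two reflections carry the same phase change, so no net offset.
With no net inversion, destructive interference in reflection requires 2 n t = (m + ½) λ.
Minimum at m = 0: t = λ / (4 n) = 677 / (4 × 1.42) = 119 nm.

119 nm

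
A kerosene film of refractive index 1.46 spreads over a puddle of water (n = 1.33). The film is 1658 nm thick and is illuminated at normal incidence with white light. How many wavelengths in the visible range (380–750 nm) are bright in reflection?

7

At the upper boundary (n = 1.0 to n = 1.46) the reflected ray undergoes a half-wave phase shift.
At the lower boundary (n = 1.46 to n = 1.33) the reflected ray undergoes no phase shift.
Exactly one π shift → a net half-wave offset.
With one net inversion, constructive interference in reflection requires 2 n t = (m + ½) λ.
λ = 2 n t / (m + ½) = 4841 / (m + ½) nm.
m=5: 880 nm (IR); m=6: 745 nm (visible); m=7: 646 nm (visible); m=8: 570 nm (visible); m=9: 510 nm (visible); m=10: 461 nm (visible); m=11: 421 nm (visible); m=12: 387 nm (visible); m=13: 359 nm (UV).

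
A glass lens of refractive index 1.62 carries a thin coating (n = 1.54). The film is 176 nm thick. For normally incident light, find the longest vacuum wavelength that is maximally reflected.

542 nm

Top surface (1.0 → 1.54): reflection off a higher-index medium gives a half-wave phase shift.
Ray reflecting at the bottom interface goes from n = 1.54 toward n = 1.62: a half-wave phase shift.
Net: no relative phase inversion (both shifts match).
With no net inversion, constructive interference in reflection requires 2 n t = m λ.
λ = 2 n t / m. The longest wavelength is m = 1: λ = 2 × 1.54 × 176 / 1.00 = 542 nm.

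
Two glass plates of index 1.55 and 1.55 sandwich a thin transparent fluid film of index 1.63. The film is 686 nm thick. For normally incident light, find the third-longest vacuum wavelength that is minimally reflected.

Top surface (1.55 → 1.63): reflection off a higher-index medium gives a half-wave phase shift.
At the lower boundary (n = 1.63 to n = 1.55) the reflected ray undergoes no phase shift.
Exactly one π shift → a net half-wave offset.
For minimum reflection here: 2 n t = m λ.
λ = 2 n t / m. The third-longest wavelength is m = 3: λ = 2 × 1.63 × 686 / 3.00 = 745 nm.

745 nm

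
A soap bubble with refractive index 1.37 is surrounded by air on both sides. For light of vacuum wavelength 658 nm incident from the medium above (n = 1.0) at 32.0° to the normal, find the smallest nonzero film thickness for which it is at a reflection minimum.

Ray reflecting at the top interface goes from n = 1.0 toward n = 1.37: a half-wave phase shift.
Bottom surface (1.37 → 1.0): reflection off a lower-index medium gives no phase shift.
Exactly one π shift → a net half-wave offset.
So the condition for destructive reflection is 2 n t cos θ_r = m λ.
Snell's law: 1.0 sin 32.0° = 1.37 sin θ_r → sin θ_r = 0.387, cos θ_r = 0.922.
Minimum nonzero at m = 1: t = λ / (2 n cos θ_r) = 658 / (2 × 1.37 × 0.922) = 260 nm.

260 nm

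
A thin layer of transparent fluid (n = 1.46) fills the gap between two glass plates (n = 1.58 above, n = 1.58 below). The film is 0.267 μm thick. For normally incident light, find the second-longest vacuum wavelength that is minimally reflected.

At the upper boundary (n = 1.58 to n = 1.46) the reflected ray undergoes no phase shift.
Ray reflecting at the bottom interface goes from n = 1.46 toward n = 1.58: a half-wave phase shift.
The two reflections differ by half a wavelength.
So the condition for destructive reflection is 2 n t = m λ.
λ = 2 n t / m. The second-longest wavelength is m = 2: λ = 2 × 1.46 × 267 / 2.00 = 390 nm.

390 nm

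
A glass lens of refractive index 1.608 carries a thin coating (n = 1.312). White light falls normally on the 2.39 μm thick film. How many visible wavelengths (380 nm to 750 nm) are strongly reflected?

8

At the upper boundary (n = 1.0 to n = 1.312) the reflected ray undergoes a half-wave phase shift.
Ray reflecting at the bottom interface goes from n = 1.312 toward n = 1.608: a half-wave phase shift.
Net: no relative phase inversion (both shifts match).
For maximum reflection here: 2 n t = m λ.
λ = 2 n t / m = 6271 / m nm.
m=8: 784 nm (IR); m=9: 697 nm (visible); m=10: 627 nm (visible); m=11: 570 nm (visible); m=12: 523 nm (visible); m=13: 482 nm (visible); m=14: 448 nm (visible); m=15: 418 nm (visible); m=16: 392 nm (visible); m=17: 369 nm (UV).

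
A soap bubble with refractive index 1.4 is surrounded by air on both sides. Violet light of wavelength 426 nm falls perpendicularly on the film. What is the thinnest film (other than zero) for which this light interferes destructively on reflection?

Ray reflecting at the top interface goes from n = 1.0 toward n = 1.4: a half-wave phase shift.
Ray reflecting at the bottom interface goes from n = 1.4 toward n = 1.0: no phase shift.
Exactly one π shift → a net half-wave offset.
So the condition for destructive reflection is 2 n t = m λ.
Minimum nonzero at m = 1: t = λ / (2 n) = 426 / (2 × 1.4) = 152 nm.

152 nm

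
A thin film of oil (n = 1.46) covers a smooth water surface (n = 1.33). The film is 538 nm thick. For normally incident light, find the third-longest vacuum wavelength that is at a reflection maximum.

628 nm

At the upper boundary (n = 1.0 to n = 1.46) the reflected ray undergoes a half-wave phase shift.
Ray reflecting at the bottom interface goes from n = 1.46 toward n = 1.33: no phase shift.
The two reflections differ by half a wavelength.
For maximum reflection here: 2 n t = (m + ½) λ.
λ = 2 n t / (m + ½). The third-longest wavelength is m = 2: λ = 2 × 1.46 × 538 / 2.50 = 628 nm.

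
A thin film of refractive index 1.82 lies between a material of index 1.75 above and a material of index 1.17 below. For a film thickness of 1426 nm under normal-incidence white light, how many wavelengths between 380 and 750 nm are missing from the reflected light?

7

Ray reflecting at the top interface goes from n = 1.75 toward n = 1.82: a half-wave phase shift.
Ray reflecting at the bottom interface goes from n = 1.82 toward n = 1.17: no phase shift.
The two reflections differ by half a wavelength.
For weak reflection here: 2 n t = m λ.
λ = 2 n t / m = 5191 / m nm.
m=6: 865 nm (IR); m=7: 742 nm (visible); m=8: 649 nm (visible); m=9: 577 nm (visible); m=10: 519 nm (visible); m=11: 472 nm (visible); m=12: 433 nm (visible); m=13: 399 nm (visible); m=14: 371 nm (UV).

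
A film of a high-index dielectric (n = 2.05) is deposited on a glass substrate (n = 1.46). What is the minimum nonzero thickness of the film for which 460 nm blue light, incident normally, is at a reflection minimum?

Top surface (1.0 → 2.05): reflection off a higher-index medium gives a half-wave phase shift.
Ray reflecting at the bottom interface goes from n = 2.05 toward n = 1.46: no phase shift.
Exactly one π shift → a net half-wave offset.
For weak reflection here: 2 n t = m λ.
Minimum nonzero at m = 1: t = λ / (2 n) = 460 / (2 × 2.05) = 112 nm.

112 nm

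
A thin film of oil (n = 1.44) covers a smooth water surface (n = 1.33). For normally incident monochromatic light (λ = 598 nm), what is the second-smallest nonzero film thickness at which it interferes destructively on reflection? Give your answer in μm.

0.415 μm

At the upper boundary (n = 1.0 to n = 1.44) the reflected ray undergoes a half-wave phase shift.
At the lower boundary (n = 1.44 to n = 1.33) the reflected ray undergoes no phase shift.
Net: one phase inversion between the two reflected rays.
With one net inversion, destructive interference in reflection requires 2 n t = m λ.
The second-smallest nonzero thickness corresponds to m = 2: t = m λ / (2 n) = 2.00 × 598 / (2 × 1.44) = 415 nm.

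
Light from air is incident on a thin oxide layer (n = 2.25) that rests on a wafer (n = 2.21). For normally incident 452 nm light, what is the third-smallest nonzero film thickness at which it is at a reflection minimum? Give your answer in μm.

Top surface (1.0 → 2.25): reflection off a higher-index medium gives a half-wave phase shift.
Ray reflecting at the bottom interface goes from n = 2.25 toward n = 2.21: no phase shift.
Exactly one π shift → a net half-wave offset.
For weak reflection here: 2 n t = m λ.
The third-smallest nonzero thickness corresponds to m = 3: t = m λ / (2 n) = 3.00 × 452 / (2 × 2.25) = 301 nm.

0.301 μm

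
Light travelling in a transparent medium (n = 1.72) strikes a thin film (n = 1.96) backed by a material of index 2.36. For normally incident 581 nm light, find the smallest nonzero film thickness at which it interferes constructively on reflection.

Top surface (1.72 → 1.96): reflection off a higher-index medium gives a half-wave phase shift.
At the lower boundary (n = 1.96 to n = 2.36) the reflected ray undergoes a half-wave phase shift.
Net: no relative phase inversion (both shifts match).
With no net inversion, constructive interference in reflection requires 2 n t = m λ.
Minimum nonzero at m = 1: t = λ / (2 n) = 581 / (2 × 1.96) = 148 nm.

148 nm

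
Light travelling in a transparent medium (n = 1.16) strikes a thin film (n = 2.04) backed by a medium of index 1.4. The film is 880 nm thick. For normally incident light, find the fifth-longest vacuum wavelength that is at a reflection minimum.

Top surface (1.16 → 2.04): reflection off a higher-index medium gives a half-wave phase shift.
At the lower boundary (n = 2.04 to n = 1.4) the reflected ray undergoes no phase shift.
The two reflections differ by half a wavelength.
For dark reflection here: 2 n t = m λ.
λ = 2 n t / m. The fifth-longest wavelength is m = 5: λ = 2 × 2.04 × 880 / 5.00 = 718 nm.

718 nm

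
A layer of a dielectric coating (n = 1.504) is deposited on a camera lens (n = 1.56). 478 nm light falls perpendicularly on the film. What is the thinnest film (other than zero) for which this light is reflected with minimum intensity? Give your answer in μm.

Ray reflecting at the top interface goes from n = 1.0 toward n = 1.504: a half-wave phase shift.
Ray reflecting at the bottom interface goes from n = 1.504 toward n = 1.56: a half-wave phase shift.
Net: no relative phase inversion (both shifts match).
With no net inversion, destructive interference in reflection requires 2 n t = (m + ½) λ.
Minimum at m = 0: t = λ / (4 n) = 478 / (4 × 1.504) = 79.5 nm.

0.0795 μm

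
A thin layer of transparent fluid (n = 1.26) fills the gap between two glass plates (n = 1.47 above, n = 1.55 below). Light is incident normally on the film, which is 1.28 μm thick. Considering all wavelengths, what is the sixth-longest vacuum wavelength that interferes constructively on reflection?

586 nm

Ray reflecting at the top interface goes from n = 1.47 toward n = 1.26: no phase shift.
At the lower boundary (n = 1.26 to n = 1.55) the reflected ray undergoes a half-wave phase shift.
The two reflections differ by half a wavelength.
So the condition for constructive reflection is 2 n t = (m + ½) λ.
λ = 2 n t / (m + ½). The sixth-longest wavelength is m = 5: λ = 2 × 1.26 × 1280 / 5.50 = 586 nm.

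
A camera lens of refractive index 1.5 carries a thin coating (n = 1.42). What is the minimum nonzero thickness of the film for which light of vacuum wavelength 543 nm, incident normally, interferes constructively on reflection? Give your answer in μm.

0.191 μm

Ray reflecting at the top interface goes from n = 1.0 toward n = 1.42: a half-wave phase shift.
At the lower boundary (n = 1.42 to n = 1.5) the reflected ray undergoes a half-wave phase shift.
The two reflections carry the same phase change, so no net offset.
For maximum reflection here: 2 n t = m λ.
Minimum nonzero at m = 1: t = λ / (2 n) = 543 / (2 × 1.42) = 191 nm.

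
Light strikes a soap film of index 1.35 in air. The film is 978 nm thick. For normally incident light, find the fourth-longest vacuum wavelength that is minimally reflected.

660 nm

At the upper boundary (n = 1.0 to n = 1.35) the reflected ray undergoes a half-wave phase shift.
At the lower boundary (n = 1.35 to n = 1.0) the reflected ray undergoes no phase shift.
Net: one phase inversion between the two reflected rays.
With one net inversion, destructive interference in reflection requires 2 n t = m λ.
λ = 2 n t / m. The fourth-longest wavelength is m = 4: λ = 2 × 1.35 × 978 / 4.00 = 660 nm.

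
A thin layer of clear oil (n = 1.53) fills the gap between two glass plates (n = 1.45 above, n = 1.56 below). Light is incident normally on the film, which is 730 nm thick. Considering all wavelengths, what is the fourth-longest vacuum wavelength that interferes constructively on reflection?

Top surface (1.45 → 1.53): reflection off a higher-index medium gives a half-wave phase shift.
At the lower boundary (n = 1.53 to n = 1.56) the reflected ray undergoes a half-wave phase shift.
The two reflections carry the same phase change, so no net offset.
With no net inversion, constructive interference in reflection requires 2 n t = m λ.
λ = 2 n t / m. The fourth-longest wavelength is m = 4: λ = 2 × 1.53 × 730 / 4.00 = 558 nm.

558 nm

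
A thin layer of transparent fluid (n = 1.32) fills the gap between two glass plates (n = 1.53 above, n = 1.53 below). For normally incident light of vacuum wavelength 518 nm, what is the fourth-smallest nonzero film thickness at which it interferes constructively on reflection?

687 nm

Top surface (1.53 → 1.32): reflection off a lower-index medium gives no phase shift.
Ray reflecting at the bottom interface goes from n = 1.32 toward n = 1.53: a half-wave phase shift.
Exactly one π shift → a net half-wave offset.
With one net inversion, constructive interference in reflection requires 2 n t = (m + ½) λ.
The fourth-smallest nonzero thickness corresponds to m = 3: t = (m + ½) λ / (2 n) = 3.50 × 518 / (2 × 1.32) = 687 nm.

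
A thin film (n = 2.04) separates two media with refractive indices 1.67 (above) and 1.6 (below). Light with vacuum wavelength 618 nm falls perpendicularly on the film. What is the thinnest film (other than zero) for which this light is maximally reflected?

75.7 nm

Ray reflecting at the top interface goes from n = 1.67 toward n = 2.04: a half-wave phase shift.
Ray reflecting at the bottom interface goes from n = 2.04 toward n = 1.6: no phase shift.
Exactly one π shift → a net half-wave offset.
With one net inversion, constructive interference in reflection requires 2 n t = (m + ½) λ.
Minimum at m = 0: t = λ / (4 n) = 618 / (4 × 2.04) = 75.7 nm.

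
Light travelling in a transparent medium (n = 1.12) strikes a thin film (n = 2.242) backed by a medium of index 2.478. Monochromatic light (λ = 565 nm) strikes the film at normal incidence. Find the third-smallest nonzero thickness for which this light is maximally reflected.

At the upper boundary (n = 1.12 to n = 2.242) the reflected ray undergoes a half-wave phase shift.
Ray reflecting at the bottom interface goes from n = 2.242 toward n = 2.478: a half-wave phase shift.
The two reflections carry the same phase change, so no net offset.
With no net inversion, constructive interference in reflection requires 2 n t = m λ.
The third-smallest nonzero thickness corresponds to m = 3: t = m λ / (2 n) = 3.00 × 565 / (2 × 2.242) = 378 nm.

378 nm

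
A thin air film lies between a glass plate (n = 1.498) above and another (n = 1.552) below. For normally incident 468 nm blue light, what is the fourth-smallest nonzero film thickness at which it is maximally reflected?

819 nm

Ray reflecting at the top interface goes from n = 1.498 toward n = 1.0: no phase shift.
At the lower boundary (n = 1.0 to n = 1.552) the reflected ray undergoes a half-wave phase shift.
The two reflections differ by half a wavelength.
So the condition for constructive reflection is 2 n t = (m + ½) λ.
The fourth-smallest nonzero thickness corresponds to m = 3: t = (m + ½) λ / (2 n) = 3.50 × 468 / (2 × 1.0) = 819 nm.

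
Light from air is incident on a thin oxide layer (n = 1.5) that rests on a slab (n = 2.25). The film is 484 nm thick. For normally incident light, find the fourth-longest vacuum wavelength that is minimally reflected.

415 nm

At the upper boundary (n = 1.0 to n = 1.5) the reflected ray undergoes a half-wave phase shift.
Ray reflecting at the bottom interface goes from n = 1.5 toward n = 2.25: a half-wave phase shift.
Zero or two π shifts → no net half-wave offset.
With no net inversion, destructive interference in reflection requires 2 n t = (m + ½) λ.
λ = 2 n t / (m + ½). The fourth-longest wavelength is m = 3: λ = 2 × 1.5 × 484 / 3.50 = 415 nm.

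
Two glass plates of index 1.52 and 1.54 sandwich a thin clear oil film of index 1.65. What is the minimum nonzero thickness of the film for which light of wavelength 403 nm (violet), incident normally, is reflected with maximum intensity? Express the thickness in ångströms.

Ray reflecting at the top interface goes from n = 1.52 toward n = 1.65: a half-wave phase shift.
Bottom surface (1.65 → 1.54): reflection off a lower-index medium gives no phase shift.
The two reflections differ by half a wavelength.
For maximum reflection here: 2 n t = (m + ½) λ.
Minimum at m = 0: t = λ / (4 n) = 403 / (4 × 1.65) = 61.1 nm.

611 Å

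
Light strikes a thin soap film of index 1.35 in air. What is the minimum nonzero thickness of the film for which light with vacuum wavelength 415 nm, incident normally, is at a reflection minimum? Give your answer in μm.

Ray reflecting at the top interface goes from n = 1.0 toward n = 1.35: a half-wave phase shift.
Ray reflecting at the bottom interface goes from n = 1.35 toward n = 1.0: no phase shift.
The two reflections differ by half a wavelength.
For dark reflection here: 2 n t = m λ.
Minimum nonzero at m = 1: t = λ / (2 n) = 415 / (2 × 1.35) = 154 nm.

0.154 μm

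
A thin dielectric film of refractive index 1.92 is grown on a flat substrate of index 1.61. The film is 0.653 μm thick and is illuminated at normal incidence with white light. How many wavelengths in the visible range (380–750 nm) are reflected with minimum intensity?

Ray reflecting at the top interface goes from n = 1.0 toward n = 1.92: a half-wave phase shift.
Bottom surface (1.92 → 1.61): reflection off a lower-index medium gives no phase shift.
The two reflections differ by half a wavelength.
With one net inversion, destructive interference in reflection requires 2 n t = m λ.
λ = 2 n t / m = 2508 / m nm.
m=3: 836 nm (IR); m=4: 627 nm (visible); m=5: 502 nm (visible); m=6: 418 nm (visible); m=7: 358 nm (UV).

3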